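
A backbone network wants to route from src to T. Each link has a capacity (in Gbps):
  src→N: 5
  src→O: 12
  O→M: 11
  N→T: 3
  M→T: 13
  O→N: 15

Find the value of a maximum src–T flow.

14

Augment src→N→T: bottleneck 3. Total 3.
Augment src→O→M→T: bottleneck 11. Total 14.
No augmenting path remains in the residual graph.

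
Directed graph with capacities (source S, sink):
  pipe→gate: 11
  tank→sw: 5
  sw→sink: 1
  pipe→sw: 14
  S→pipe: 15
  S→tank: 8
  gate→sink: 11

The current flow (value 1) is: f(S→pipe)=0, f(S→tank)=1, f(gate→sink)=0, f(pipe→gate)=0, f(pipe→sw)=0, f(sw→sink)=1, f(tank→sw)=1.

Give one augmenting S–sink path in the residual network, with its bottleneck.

Residual along S→pipe→gate→sink: S→pipe: 15, pipe→gate: 11, gate→sink: 11.
Bottleneck = min = 11.

S→pipe→gate→sink, bottleneck 11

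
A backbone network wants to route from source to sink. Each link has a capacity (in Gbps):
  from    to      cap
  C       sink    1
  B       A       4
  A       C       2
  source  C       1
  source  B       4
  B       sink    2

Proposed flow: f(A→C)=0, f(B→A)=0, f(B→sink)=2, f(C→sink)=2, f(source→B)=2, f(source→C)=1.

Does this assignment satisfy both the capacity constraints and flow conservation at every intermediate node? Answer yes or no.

Capacity violated on C→sink: flow 2 > capacity 1.

No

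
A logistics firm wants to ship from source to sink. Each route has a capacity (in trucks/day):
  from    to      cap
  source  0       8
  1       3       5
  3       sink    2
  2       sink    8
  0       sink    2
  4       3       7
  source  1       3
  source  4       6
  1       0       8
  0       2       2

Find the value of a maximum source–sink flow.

Augment source->0->sink: bottleneck 2. Total 2.
Augment source->4->3->sink: bottleneck 2. Total 4.
Augment source->0->2->sink: bottleneck 2. Total 6.
No augmenting path remains in the residual graph.

6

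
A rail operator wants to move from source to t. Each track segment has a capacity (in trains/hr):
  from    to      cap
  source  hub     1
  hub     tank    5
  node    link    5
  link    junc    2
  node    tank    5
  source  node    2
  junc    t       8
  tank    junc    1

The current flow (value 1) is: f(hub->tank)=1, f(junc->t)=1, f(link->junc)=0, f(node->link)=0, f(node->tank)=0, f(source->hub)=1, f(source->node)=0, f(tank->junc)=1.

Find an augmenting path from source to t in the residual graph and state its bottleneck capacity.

source->node->link->junc->t, bottleneck 2

Residual along source->node->link->junc->t: source->node: 2, node->link: 5, link->junc: 2, junc->t: 7.
Bottleneck = min = 2.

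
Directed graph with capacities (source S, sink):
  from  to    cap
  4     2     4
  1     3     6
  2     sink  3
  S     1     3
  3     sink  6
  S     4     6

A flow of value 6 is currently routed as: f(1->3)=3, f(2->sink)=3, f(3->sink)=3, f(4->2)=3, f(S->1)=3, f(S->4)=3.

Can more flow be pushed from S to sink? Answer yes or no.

Residual reachable from S: {2, 4, S}; sink is not reachable.
Saturated cut: S->1, 2->sink with total capacity 6 = current flow value. Flow is maximum.

No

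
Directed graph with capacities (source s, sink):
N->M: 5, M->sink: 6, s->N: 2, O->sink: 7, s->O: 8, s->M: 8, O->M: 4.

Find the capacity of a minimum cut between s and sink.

13

Max flow = 13 (via 2 augmenting paths).
In the residual at optimum, the set reachable from s is {M, N, O, s}.
Cut edges: O->sink (cap 7), M->sink (cap 6). Sum = 13.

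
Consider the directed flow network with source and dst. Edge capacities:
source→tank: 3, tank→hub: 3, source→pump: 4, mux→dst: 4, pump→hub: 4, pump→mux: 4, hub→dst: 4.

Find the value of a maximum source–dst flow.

7

Augment source→pump→mux→dst: bottleneck 4. Total 4.
Augment source→tank→hub→dst: bottleneck 3. Total 7.
No augmenting path remains in the residual graph.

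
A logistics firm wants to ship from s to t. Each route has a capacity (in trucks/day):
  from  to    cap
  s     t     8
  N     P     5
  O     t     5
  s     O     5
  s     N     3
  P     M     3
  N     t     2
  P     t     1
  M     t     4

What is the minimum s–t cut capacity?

Max flow = 16 (via 4 augmenting paths).
In the residual at optimum, the set reachable from s is {s}.
Cut edges: s→N (cap 3), s→O (cap 5), s→t (cap 8). Sum = 16.

16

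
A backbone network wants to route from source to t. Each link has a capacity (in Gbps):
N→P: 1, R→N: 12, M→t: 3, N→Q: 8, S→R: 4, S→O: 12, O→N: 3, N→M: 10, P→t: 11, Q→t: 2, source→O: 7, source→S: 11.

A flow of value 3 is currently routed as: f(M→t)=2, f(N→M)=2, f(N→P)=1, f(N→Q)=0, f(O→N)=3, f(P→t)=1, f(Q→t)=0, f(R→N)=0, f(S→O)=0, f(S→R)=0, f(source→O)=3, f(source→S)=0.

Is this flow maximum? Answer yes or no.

No

Residual path source→S→R→N→M→t has bottleneck 1 > 0.
Pushing 1 along it raises the flow to 4, so the given flow is not maximum.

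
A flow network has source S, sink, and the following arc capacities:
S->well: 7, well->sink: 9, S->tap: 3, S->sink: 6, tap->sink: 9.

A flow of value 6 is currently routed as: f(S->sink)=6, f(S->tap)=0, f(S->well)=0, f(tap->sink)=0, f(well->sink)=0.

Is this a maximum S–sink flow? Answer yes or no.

Residual path S->well->sink has bottleneck 7 > 0.
Pushing 7 along it raises the flow to 13, so the given flow is not maximum.

No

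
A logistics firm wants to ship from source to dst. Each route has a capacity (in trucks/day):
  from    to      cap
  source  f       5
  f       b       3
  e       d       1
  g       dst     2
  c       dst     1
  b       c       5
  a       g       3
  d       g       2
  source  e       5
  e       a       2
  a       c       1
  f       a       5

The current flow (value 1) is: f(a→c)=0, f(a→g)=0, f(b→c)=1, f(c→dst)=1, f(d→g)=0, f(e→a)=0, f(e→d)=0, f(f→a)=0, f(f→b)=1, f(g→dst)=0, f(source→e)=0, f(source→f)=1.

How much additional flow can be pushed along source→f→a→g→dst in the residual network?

2

Residual capacities along the path: source→f: 4, f→a: 5, a→g: 3, g→dst: 2.
Minimum is 2.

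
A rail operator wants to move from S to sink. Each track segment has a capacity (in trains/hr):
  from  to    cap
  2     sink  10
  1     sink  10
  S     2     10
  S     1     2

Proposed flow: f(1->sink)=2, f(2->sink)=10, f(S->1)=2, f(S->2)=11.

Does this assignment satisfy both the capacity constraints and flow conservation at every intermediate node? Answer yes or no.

Capacity violated on S->2: flow 11 > capacity 10.

No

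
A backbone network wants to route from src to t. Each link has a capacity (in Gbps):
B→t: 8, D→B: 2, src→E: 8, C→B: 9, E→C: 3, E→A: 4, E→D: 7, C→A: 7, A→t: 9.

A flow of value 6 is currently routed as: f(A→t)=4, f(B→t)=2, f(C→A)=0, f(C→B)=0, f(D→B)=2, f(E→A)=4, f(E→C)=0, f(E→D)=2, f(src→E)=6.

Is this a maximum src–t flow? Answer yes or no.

No

Residual path src→E→C→B→t has bottleneck 2 > 0.
Pushing 2 along it raises the flow to 8, so the given flow is not maximum.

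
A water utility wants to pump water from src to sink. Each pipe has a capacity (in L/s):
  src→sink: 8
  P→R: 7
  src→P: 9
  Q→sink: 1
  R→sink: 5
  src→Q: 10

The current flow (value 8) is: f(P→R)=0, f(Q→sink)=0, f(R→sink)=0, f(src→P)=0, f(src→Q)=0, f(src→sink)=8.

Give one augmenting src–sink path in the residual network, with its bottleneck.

src→Q→sink, bottleneck 1

Residual along src→Q→sink: src→Q: 10, Q→sink: 1.
Bottleneck = min = 1.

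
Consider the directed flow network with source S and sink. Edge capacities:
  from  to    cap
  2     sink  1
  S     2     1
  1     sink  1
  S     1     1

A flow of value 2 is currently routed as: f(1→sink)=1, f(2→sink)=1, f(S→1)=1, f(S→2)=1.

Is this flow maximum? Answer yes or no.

Residual reachable from S: {S}; sink is not reachable.
Saturated cut: S→2, S→1 with total capacity 2 = current flow value. Flow is maximum.

Yes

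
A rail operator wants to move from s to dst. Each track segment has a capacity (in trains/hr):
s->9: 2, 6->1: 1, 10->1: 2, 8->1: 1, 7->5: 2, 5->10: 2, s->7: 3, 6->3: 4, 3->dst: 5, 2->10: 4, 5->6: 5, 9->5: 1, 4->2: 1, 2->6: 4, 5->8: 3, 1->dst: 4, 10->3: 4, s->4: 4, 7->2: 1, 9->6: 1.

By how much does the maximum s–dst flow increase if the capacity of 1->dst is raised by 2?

Original max flow = 6.
Edge 1->dst does not cross the min cut (source side {4, s}), so extra capacity there cannot help.
New max flow = 6. Increase = 0.

0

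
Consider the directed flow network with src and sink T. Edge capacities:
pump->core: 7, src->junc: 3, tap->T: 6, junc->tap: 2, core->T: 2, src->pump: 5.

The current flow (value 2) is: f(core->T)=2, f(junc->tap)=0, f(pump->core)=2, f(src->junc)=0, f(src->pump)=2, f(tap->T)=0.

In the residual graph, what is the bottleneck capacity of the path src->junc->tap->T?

Residual capacities along the path: src->junc: 3, junc->tap: 2, tap->T: 6.
Minimum is 2.

2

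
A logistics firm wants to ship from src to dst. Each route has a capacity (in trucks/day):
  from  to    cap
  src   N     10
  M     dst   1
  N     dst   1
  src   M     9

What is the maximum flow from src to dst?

Augment src->M->dst: bottleneck 1. Total 1.
Augment src->N->dst: bottleneck 1. Total 2.
No augmenting path remains in the residual graph.

2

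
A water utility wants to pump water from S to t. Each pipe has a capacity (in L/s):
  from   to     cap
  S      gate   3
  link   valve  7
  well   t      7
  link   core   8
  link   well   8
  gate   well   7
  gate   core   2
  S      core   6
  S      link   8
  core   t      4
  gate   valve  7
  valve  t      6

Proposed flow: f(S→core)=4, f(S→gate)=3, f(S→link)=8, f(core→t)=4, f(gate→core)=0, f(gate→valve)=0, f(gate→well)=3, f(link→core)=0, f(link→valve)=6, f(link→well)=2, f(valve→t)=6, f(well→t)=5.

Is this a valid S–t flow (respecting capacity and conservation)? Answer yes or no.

Yes

Every edge has 0 ≤ f(e) ≤ cap(e).
At each intermediate node, inflow equals outflow.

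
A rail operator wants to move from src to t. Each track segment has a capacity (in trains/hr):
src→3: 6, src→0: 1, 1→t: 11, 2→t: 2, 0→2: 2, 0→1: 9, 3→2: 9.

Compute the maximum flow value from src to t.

Augment src→0→1→t: bottleneck 1. Total 1.
Augment src→3→2→t: bottleneck 2. Total 3.
No augmenting path remains in the residual graph.

3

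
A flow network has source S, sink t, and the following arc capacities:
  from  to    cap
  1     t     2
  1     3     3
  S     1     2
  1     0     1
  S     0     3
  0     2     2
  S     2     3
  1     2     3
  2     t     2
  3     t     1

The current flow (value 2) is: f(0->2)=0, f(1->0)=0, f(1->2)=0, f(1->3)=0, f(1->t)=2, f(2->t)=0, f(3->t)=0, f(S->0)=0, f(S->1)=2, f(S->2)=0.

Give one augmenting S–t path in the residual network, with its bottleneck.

Residual along S->2->t: S->2: 3, 2->t: 2.
Bottleneck = min = 2.

S->2->t, bottleneck 2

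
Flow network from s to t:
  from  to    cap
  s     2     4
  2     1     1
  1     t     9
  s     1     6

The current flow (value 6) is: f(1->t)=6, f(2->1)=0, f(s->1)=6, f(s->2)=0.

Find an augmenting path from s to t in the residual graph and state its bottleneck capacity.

s->2->1->t, bottleneck 1

Residual along s->2->1->t: s->2: 4, 2->1: 1, 1->t: 3.
Bottleneck = min = 1.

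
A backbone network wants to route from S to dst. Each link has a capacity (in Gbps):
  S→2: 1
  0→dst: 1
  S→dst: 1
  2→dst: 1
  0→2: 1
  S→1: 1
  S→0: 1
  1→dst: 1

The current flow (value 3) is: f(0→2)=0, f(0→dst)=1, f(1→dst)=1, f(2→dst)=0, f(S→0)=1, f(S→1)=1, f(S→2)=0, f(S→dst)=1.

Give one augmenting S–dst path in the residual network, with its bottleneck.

S→2→dst, bottleneck 1

Residual along S→2→dst: S→2: 1, 2→dst: 1.
Bottleneck = min = 1.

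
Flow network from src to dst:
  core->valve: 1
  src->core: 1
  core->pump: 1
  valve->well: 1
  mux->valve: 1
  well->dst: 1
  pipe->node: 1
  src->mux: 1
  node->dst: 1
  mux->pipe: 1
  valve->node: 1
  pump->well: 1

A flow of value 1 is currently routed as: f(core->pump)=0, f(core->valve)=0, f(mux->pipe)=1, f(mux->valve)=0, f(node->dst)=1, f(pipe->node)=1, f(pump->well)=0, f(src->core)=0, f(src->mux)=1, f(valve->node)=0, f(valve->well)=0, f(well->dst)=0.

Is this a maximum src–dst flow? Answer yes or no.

Residual path src->core->valve->well->dst has bottleneck 1 > 0.
Pushing 1 along it raises the flow to 2, so the given flow is not maximum.

No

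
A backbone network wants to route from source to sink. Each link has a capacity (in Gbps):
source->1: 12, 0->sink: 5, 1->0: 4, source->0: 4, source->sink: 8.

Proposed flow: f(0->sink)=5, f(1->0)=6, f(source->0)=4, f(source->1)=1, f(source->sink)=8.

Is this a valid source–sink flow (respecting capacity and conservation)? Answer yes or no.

Capacity violated on 1->0: flow 6 > capacity 4.

No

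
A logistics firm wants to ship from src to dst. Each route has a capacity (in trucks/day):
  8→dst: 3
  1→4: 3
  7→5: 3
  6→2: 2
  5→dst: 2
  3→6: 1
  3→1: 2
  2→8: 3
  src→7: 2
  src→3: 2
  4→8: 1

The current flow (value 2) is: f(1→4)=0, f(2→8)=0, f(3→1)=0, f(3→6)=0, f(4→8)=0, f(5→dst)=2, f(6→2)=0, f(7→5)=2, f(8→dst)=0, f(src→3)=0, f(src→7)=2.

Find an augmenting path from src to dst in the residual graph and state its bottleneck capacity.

Residual along src→3→1→4→8→dst: src→3: 2, 3→1: 2, 1→4: 3, 4→8: 1, 8→dst: 3.
Bottleneck = min = 1.

src→3→1→4→8→dst, bottleneck 1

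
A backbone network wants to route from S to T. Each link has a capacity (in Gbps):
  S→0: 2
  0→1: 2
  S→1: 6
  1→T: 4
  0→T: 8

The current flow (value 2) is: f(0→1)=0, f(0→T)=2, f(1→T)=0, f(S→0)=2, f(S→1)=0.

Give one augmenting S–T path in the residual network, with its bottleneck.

S→1→T, bottleneck 4

Residual along S→1→T: S→1: 6, 1→T: 4.
Bottleneck = min = 4.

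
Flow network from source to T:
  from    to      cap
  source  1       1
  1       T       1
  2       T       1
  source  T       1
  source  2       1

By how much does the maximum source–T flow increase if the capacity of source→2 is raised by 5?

Original max flow = 3.
Even with extra capacity on source→2, another cut of capacity 3 remains binding.
New max flow = 3. Increase = 0.

0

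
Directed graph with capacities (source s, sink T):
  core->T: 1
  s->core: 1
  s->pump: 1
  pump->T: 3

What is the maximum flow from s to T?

2

Augment s->pump->T: bottleneck 1. Total 1.
Augment s->core->T: bottleneck 1. Total 2.
No augmenting path remains in the residual graph.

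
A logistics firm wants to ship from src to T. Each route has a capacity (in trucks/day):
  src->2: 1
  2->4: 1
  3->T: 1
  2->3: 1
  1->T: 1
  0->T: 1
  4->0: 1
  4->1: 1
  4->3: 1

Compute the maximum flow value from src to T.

Augment src->2->3->T: bottleneck 1. Total 1.
No augmenting path remains in the residual graph.

1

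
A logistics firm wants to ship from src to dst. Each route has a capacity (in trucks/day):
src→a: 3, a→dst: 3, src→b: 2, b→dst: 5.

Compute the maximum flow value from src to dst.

Augment src→a→dst: bottleneck 3. Total 3.
Augment src→b→dst: bottleneck 2. Total 5.
No augmenting path remains in the residual graph.

5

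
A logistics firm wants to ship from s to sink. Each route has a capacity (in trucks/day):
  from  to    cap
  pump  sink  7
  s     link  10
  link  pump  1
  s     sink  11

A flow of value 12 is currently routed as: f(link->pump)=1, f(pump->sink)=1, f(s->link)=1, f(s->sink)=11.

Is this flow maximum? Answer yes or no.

Residual reachable from s: {link, s}; sink is not reachable.
Saturated cut: s->sink, link->pump with total capacity 12 = current flow value. Flow is maximum.

Yes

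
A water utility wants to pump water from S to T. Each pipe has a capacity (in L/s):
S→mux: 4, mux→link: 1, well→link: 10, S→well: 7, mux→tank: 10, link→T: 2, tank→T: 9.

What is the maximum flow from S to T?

6

Augment S→well→link→T: bottleneck 2. Total 2.
Augment S→mux→tank→T: bottleneck 4. Total 6.
No augmenting path remains in the residual graph.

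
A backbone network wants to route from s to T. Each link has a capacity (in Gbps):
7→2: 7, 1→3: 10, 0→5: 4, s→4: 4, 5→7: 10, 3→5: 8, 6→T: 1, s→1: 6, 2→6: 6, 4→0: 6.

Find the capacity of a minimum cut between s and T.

Max flow = 1 (via 1 augmenting path).
In the residual at optimum, the set reachable from s is {0, 1, 2, 3, 4, 5, 6, 7, s}.
Cut edges: 6→T (cap 1). Sum = 1.

1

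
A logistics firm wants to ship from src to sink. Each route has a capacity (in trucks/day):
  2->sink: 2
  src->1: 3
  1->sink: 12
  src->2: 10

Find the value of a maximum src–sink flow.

Augment src->2->sink: bottleneck 2. Total 2.
Augment src->1->sink: bottleneck 3. Total 5.
No augmenting path remains in the residual graph.

5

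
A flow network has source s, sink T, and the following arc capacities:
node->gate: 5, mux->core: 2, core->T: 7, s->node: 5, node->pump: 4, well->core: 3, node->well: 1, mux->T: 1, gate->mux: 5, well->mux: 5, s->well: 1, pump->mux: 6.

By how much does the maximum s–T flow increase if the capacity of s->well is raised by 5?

1

Original max flow = 5.
After raising cap(s->well), augmenting paths through that edge carry 1 more unit.
New max flow = 6. Increase = 1.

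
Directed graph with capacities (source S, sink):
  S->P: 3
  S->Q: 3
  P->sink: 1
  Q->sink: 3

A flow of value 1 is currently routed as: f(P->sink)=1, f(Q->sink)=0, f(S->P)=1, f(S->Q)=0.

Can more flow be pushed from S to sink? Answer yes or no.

Residual path S->Q->sink has bottleneck 3 > 0.
Pushing 3 along it raises the flow to 4, so the given flow is not maximum.

Yes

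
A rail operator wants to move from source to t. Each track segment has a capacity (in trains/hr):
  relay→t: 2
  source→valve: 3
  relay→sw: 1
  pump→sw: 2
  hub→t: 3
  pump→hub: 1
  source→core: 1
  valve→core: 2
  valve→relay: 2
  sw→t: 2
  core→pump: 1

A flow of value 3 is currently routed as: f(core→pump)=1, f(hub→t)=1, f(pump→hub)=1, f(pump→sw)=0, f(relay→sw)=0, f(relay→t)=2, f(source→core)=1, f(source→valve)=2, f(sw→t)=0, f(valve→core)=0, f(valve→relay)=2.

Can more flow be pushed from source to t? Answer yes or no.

Residual reachable from source: {core, source, valve}; t is not reachable.
Saturated cut: valve→relay, core→pump with total capacity 3 = current flow value. Flow is maximum.

No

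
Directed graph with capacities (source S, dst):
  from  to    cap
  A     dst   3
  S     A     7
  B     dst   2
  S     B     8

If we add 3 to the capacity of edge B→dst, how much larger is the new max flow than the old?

Original max flow = 5.
After raising cap(B→dst), augmenting paths through that edge carry 3 more units.
New max flow = 8. Increase = 3.

3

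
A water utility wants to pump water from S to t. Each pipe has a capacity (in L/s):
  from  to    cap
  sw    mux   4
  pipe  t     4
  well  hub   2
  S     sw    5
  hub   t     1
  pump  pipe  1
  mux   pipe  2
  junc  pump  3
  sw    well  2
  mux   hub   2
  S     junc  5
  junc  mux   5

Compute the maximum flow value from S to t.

4

Augment S→junc→pump→pipe→t: bottleneck 1. Total 1.
Augment S→junc→mux→pipe→t: bottleneck 2. Total 3.
Augment S→junc→mux→hub→t: bottleneck 1. Total 4.
No augmenting path remains in the residual graph.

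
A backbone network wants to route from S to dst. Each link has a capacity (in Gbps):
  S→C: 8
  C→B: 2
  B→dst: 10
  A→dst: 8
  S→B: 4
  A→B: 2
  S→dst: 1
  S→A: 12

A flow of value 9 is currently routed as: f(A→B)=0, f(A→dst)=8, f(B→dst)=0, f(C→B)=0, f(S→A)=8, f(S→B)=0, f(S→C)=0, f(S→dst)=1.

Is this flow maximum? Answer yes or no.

Residual path S→B→dst has bottleneck 4 > 0.
Pushing 4 along it raises the flow to 13, so the given flow is not maximum.

No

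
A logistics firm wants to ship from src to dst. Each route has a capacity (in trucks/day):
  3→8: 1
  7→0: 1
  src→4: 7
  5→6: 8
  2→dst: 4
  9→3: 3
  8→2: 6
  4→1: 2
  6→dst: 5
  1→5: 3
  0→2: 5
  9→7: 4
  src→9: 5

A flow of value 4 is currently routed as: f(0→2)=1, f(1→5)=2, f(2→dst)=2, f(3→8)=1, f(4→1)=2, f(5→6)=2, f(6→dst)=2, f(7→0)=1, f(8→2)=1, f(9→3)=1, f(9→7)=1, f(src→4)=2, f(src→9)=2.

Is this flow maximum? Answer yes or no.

Yes

Residual reachable from src: {3, 4, 7, 9, src}; dst is not reachable.
Saturated cut: 4→1, 3→8, 7→0 with total capacity 4 = current flow value. Flow is maximum.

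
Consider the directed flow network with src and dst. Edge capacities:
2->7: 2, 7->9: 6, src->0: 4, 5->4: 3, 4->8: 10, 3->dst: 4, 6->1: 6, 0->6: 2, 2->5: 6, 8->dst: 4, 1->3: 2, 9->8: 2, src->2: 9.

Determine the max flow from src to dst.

6

Augment src->0->6->1->3->dst: bottleneck 2. Total 2.
Augment src->2->7->9->8->dst: bottleneck 2. Total 4.
Augment src->2->5->4->8->dst: bottleneck 2. Total 6.
No augmenting path remains in the residual graph.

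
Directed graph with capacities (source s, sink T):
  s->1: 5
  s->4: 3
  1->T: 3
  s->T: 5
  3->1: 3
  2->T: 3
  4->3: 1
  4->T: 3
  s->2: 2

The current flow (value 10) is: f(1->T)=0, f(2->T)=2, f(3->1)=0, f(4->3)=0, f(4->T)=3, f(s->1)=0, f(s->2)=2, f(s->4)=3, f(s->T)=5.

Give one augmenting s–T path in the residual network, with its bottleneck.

Residual along s->1->T: s->1: 5, 1->T: 3.
Bottleneck = min = 3.

s->1->T, bottleneck 3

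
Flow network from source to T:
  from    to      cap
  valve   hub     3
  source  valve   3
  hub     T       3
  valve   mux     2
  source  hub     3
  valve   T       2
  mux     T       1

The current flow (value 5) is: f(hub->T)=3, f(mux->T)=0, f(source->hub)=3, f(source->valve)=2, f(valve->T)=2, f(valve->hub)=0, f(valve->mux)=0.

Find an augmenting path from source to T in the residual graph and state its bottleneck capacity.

source->valve->mux->T, bottleneck 1

Residual along source->valve->mux->T: source->valve: 1, valve->mux: 2, mux->T: 1.
Bottleneck = min = 1.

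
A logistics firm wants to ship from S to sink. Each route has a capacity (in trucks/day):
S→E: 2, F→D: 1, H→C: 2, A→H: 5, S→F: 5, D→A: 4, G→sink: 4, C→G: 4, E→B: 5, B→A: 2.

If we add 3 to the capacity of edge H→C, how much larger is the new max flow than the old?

1

Original max flow = 2.
After raising cap(H→C), augmenting paths through that edge carry 1 more unit.
New max flow = 3. Increase = 1.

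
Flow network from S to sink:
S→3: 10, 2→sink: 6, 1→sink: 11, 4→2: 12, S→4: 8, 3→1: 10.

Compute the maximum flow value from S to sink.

16

Augment S→3→1→sink: bottleneck 10. Total 10.
Augment S→4→2→sink: bottleneck 6. Total 16.
No augmenting path remains in the residual graph.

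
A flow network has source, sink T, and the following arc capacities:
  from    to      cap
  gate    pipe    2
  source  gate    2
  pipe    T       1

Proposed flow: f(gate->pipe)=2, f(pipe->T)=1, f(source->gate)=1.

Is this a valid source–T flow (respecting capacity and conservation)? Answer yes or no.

No

Conservation fails at gate: inflow 1 ≠ outflow 2.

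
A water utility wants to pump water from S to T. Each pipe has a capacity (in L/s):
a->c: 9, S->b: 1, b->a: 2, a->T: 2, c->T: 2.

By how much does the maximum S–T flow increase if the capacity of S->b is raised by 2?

Original max flow = 1.
After raising cap(S->b), augmenting paths through that edge carry 1 more unit.
New max flow = 2. Increase = 1.

1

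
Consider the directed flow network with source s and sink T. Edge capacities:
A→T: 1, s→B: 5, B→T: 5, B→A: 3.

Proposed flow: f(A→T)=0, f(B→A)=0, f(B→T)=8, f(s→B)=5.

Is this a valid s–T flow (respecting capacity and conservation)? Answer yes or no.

No

Capacity violated on B→T: flow 8 > capacity 5.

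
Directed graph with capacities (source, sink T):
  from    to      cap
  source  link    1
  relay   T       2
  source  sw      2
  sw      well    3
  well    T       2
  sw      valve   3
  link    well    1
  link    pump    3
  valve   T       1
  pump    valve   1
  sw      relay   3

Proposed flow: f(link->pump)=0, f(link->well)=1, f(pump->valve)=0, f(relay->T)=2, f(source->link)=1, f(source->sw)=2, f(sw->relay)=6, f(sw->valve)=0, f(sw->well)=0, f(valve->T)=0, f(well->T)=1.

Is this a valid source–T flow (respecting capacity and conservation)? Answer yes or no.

Capacity violated on sw->relay: flow 6 > capacity 3.

No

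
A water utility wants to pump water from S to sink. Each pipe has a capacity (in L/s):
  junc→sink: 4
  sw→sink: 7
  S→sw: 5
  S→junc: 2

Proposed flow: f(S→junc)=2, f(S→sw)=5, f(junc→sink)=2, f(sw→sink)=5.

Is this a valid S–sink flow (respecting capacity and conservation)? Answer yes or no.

Yes

Every edge has 0 ≤ f(e) ≤ cap(e).
At each intermediate node, inflow equals outflow.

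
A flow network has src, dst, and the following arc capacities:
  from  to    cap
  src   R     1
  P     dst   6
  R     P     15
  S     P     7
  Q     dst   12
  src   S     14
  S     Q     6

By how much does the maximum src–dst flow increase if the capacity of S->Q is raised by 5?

3

Original max flow = 12.
After raising cap(S->Q), augmenting paths through that edge carry 3 more units.
New max flow = 15. Increase = 3.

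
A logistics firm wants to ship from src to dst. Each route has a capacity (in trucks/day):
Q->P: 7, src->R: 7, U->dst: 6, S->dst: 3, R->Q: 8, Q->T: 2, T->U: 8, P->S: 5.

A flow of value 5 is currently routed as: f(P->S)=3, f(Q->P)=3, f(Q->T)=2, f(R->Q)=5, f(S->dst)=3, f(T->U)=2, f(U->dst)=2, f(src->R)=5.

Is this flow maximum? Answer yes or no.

Yes

Residual reachable from src: {P, Q, R, S, src}; dst is not reachable.
Saturated cut: Q->T, S->dst with total capacity 5 = current flow value. Flow is maximum.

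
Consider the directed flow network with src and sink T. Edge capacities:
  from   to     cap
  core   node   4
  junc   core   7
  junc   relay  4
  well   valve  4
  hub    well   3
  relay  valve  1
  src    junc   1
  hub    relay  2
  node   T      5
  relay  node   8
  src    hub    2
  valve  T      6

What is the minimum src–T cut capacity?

3

Max flow = 3 (via 2 augmenting paths).
In the residual at optimum, the set reachable from src is {src}.
Cut edges: src->hub (cap 2), src->junc (cap 1). Sum = 3.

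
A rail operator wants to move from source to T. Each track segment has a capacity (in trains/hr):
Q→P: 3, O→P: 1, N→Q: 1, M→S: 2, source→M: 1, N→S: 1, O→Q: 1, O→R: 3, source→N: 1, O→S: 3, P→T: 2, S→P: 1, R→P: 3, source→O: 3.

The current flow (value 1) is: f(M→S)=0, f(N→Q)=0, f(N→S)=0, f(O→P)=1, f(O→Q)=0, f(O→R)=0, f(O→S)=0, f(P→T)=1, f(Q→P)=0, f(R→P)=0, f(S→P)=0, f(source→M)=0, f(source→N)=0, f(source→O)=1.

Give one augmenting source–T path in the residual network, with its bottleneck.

Residual along source→N→S→P→T: source→N: 1, N→S: 1, S→P: 1, P→T: 1.
Bottleneck = min = 1.

source→N→S→P→T, bottleneck 1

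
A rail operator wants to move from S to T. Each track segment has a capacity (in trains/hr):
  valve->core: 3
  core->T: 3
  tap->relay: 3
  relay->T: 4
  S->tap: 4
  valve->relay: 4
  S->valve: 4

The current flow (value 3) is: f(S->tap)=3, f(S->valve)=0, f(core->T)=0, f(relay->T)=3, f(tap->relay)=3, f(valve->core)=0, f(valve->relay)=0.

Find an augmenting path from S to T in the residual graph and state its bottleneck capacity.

S->valve->relay->T, bottleneck 1

Residual along S->valve->relay->T: S->valve: 4, valve->relay: 4, relay->T: 1.
Bottleneck = min = 1.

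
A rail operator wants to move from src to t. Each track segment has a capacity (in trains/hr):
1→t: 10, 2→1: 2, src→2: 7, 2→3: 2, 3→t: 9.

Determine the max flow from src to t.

Augment src→2→3→t: bottleneck 2. Total 2.
Augment src→2→1→t: bottleneck 2. Total 4.
No augmenting path remains in the residual graph.

4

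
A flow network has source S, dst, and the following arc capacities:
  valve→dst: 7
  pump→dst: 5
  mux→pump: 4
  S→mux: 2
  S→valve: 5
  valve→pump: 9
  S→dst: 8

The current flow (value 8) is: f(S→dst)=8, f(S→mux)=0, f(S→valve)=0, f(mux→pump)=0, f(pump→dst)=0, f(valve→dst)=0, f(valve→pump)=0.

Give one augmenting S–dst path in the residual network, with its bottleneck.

S→valve→dst, bottleneck 5

Residual along S→valve→dst: S→valve: 5, valve→dst: 7.
Bottleneck = min = 5.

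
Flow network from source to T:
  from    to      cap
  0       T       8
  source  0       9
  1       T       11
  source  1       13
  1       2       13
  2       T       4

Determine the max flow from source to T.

21

Augment source→1→T: bottleneck 11. Total 11.
Augment source→0→T: bottleneck 8. Total 19.
Augment source→1→2→T: bottleneck 2. Total 21.
No augmenting path remains in the residual graph.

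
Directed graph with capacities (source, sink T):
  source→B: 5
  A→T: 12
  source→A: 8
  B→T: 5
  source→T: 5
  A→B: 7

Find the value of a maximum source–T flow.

18

Augment source→T: bottleneck 5. Total 5.
Augment source→A→T: bottleneck 8. Total 13.
Augment source→B→T: bottleneck 5. Total 18.
No augmenting path remains in the residual graph.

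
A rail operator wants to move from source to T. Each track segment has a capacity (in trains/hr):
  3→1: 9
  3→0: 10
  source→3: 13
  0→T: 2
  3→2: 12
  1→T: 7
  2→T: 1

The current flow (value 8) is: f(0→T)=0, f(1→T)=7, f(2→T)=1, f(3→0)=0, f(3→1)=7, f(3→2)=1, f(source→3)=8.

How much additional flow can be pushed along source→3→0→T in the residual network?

Residual capacities along the path: source→3: 5, 3→0: 10, 0→T: 2.
Minimum is 2.

2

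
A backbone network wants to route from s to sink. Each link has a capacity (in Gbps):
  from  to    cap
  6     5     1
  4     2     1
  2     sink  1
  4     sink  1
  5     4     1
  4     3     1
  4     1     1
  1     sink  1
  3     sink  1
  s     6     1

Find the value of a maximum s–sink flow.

1

Augment s→6→5→4→sink: bottleneck 1. Total 1.
No augmenting path remains in the residual graph.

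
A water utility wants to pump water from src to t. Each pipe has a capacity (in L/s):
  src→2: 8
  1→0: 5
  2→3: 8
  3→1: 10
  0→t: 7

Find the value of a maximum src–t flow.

Augment src→2→3→1→0→t: bottleneck 5. Total 5.
No augmenting path remains in the residual graph.

5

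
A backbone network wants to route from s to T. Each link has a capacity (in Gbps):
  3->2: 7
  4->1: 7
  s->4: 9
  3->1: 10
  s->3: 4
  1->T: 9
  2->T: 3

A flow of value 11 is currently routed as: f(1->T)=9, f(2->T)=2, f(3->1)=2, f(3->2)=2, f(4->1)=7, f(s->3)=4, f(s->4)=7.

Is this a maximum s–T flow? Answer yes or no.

Yes

Residual reachable from s: {4, s}; T is not reachable.
Saturated cut: s->3, 4->1 with total capacity 11 = current flow value. Flow is maximum.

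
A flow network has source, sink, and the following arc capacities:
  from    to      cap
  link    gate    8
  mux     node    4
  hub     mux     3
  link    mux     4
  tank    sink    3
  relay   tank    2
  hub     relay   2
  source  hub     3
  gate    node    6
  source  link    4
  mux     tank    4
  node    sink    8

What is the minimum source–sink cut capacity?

Max flow = 7 (via 3 augmenting paths).
In the residual at optimum, the set reachable from source is {source}.
Cut edges: source→hub (cap 3), source→link (cap 4). Sum = 7.

7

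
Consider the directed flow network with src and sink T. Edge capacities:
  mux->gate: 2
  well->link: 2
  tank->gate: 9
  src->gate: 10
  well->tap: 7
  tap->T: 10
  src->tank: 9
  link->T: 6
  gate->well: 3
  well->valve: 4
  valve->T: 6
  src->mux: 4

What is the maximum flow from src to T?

3

Augment src->gate->well->link->T: bottleneck 2. Total 2.
Augment src->gate->well->valve->T: bottleneck 1. Total 3.
No augmenting path remains in the residual graph.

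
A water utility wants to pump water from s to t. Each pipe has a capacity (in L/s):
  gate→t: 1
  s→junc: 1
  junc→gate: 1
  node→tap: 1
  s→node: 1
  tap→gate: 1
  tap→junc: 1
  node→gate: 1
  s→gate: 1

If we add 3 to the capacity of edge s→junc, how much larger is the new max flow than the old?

Original max flow = 1.
Edge s→junc does not cross the min cut (source side {gate, junc, node, s, tap}), so extra capacity there cannot help.
New max flow = 1. Increase = 0.

0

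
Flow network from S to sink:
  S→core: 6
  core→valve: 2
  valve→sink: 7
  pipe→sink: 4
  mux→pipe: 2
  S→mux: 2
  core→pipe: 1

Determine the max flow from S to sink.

Augment S→core→valve→sink: bottleneck 2. Total 2.
Augment S→core→pipe→sink: bottleneck 1. Total 3.
Augment S→mux→pipe→sink: bottleneck 2. Total 5.
No augmenting path remains in the residual graph.

5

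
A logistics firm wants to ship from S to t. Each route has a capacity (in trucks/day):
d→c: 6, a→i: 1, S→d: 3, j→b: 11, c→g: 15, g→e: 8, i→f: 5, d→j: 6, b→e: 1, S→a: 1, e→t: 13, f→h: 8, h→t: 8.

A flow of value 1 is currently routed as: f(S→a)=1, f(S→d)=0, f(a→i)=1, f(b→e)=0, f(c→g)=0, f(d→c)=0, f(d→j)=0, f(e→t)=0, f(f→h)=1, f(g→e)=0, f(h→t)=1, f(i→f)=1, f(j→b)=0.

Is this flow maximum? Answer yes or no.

No

Residual path S→d→j→b→e→t has bottleneck 1 > 0.
Pushing 1 along it raises the flow to 2, so the given flow is not maximum.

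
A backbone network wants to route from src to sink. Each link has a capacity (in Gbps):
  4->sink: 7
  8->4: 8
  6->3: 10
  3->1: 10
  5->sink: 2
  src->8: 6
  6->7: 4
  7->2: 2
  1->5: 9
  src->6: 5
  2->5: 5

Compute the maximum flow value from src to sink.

8

Augment src->8->4->sink: bottleneck 6. Total 6.
Augment src->6->3->1->5->sink: bottleneck 2. Total 8.
No augmenting path remains in the residual graph.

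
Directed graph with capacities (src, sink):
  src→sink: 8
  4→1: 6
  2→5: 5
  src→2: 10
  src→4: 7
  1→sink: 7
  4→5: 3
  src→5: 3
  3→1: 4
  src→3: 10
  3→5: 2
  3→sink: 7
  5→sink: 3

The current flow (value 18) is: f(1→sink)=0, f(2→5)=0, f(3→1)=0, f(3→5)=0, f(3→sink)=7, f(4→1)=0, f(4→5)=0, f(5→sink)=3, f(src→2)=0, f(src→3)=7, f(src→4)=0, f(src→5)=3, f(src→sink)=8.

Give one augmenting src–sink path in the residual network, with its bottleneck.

Residual along src→4→1→sink: src→4: 7, 4→1: 6, 1→sink: 7.
Bottleneck = min = 6.

src→4→1→sink, bottleneck 6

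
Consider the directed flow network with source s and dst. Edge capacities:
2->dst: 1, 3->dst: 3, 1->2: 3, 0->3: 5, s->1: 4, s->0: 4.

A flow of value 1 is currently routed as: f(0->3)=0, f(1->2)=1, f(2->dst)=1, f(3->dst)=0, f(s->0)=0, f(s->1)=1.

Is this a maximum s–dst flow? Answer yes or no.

Residual path s->0->3->dst has bottleneck 3 > 0.
Pushing 3 along it raises the flow to 4, so the given flow is not maximum.

No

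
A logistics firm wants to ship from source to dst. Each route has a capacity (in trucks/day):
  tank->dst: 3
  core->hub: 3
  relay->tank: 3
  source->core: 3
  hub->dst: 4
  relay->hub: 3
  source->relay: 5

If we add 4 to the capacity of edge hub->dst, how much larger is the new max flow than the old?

Original max flow = 7.
After raising cap(hub->dst), augmenting paths through that edge carry 1 more unit.
New max flow = 8. Increase = 1.

1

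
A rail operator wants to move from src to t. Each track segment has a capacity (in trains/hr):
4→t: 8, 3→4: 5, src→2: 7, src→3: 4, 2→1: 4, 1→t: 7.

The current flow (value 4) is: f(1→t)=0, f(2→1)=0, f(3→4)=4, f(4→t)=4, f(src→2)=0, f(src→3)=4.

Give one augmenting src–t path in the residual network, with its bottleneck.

Residual along src→2→1→t: src→2: 7, 2→1: 4, 1→t: 7.
Bottleneck = min = 4.

src→2→1→t, bottleneck 4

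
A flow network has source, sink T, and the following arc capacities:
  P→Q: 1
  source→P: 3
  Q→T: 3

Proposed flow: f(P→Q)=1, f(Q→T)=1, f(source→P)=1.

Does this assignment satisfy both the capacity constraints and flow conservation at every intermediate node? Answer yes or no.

Yes

Every edge has 0 ≤ f(e) ≤ cap(e).
At each intermediate node, inflow equals outflow.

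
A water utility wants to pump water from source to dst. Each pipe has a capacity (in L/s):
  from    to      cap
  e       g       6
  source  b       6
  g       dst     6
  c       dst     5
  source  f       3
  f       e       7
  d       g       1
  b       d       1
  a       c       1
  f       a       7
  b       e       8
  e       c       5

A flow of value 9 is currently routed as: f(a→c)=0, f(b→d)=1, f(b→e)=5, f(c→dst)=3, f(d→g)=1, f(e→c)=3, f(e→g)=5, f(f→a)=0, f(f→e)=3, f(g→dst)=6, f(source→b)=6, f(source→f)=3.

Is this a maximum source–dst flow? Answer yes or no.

Residual reachable from source: {source}; dst is not reachable.
Saturated cut: source→b, source→f with total capacity 9 = current flow value. Flow is maximum.

Yes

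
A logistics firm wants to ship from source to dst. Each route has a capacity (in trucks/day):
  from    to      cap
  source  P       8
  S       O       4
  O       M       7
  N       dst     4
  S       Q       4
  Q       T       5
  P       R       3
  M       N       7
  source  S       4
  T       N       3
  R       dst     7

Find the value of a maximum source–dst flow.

7

Augment source→P→R→dst: bottleneck 3. Total 3.
Augment source→S→O→M→N→dst: bottleneck 4. Total 7.
No augmenting path remains in the residual graph.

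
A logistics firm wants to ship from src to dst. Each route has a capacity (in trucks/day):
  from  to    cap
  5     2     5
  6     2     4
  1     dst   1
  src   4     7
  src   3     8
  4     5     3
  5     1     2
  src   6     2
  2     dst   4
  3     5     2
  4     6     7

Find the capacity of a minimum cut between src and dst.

5

Max flow = 5 (via 4 augmenting paths).
In the residual at optimum, the set reachable from src is {1, 2, 3, 4, 5, 6, src}.
Cut edges: 2→dst (cap 4), 1→dst (cap 1). Sum = 5.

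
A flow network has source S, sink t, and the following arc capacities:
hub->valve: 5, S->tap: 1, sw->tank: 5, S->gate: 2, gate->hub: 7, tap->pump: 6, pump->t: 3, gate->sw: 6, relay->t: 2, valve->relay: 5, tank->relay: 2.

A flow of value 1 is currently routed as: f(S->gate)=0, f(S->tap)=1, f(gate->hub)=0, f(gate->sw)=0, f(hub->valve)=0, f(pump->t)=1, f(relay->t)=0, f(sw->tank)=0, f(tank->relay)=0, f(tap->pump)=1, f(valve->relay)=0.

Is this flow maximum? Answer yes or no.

Residual path S->gate->sw->tank->relay->t has bottleneck 2 > 0.
Pushing 2 along it raises the flow to 3, so the given flow is not maximum.

No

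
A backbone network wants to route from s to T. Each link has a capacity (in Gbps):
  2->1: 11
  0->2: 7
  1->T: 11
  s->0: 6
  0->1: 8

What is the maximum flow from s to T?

Augment s->0->1->T: bottleneck 6. Total 6.
No augmenting path remains in the residual graph.

6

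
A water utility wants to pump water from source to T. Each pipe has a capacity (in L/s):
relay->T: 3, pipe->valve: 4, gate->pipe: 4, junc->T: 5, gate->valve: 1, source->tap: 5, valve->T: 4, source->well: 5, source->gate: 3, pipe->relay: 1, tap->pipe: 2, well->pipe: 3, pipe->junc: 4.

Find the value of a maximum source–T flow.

8

Augment source->gate->valve->T: bottleneck 1. Total 1.
Augment source->well->pipe->relay->T: bottleneck 1. Total 2.
Augment source->well->pipe->valve->T: bottleneck 2. Total 4.
Augment source->tap->pipe->valve->T: bottleneck 1. Total 5.
Augment source->tap->pipe->junc->T: bottleneck 1. Total 6.
Augment source->gate->pipe->junc->T: bottleneck 2. Total 8.
No augmenting path remains in the residual graph.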